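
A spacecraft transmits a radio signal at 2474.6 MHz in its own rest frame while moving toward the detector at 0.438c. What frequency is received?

3958.4 MHz

Relativistic Doppler for frequency: f' = f₀ · √((1 + β)/(1 − β)).
f' = 2474.6 × √(1.4380/0.5620) = 2474.6 × 1.59960 ≈ 3958.4 MHz.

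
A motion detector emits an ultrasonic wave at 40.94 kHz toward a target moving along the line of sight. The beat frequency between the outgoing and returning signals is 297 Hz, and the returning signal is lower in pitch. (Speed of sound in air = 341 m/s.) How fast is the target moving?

1.24 m/s

Double Doppler shift off a moving reflector: f₂ = f₀ · (v + u)/(v − u) (u > 0 toward emitter).
Returning signal is lower, so f₂ = f₀ − Δf = 40940 − 297 = 40643 Hz.
Rearranging, u = v · (f₂ − f₀)/(f₂ + f₀) = 341 × -297/81583 ≈ -1.24 m/s.
So the target is moving at 1.24 m/s away from the emitter.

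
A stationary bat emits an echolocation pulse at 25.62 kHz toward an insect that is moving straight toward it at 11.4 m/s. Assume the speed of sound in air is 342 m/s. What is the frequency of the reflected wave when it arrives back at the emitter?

27.4 kHz

The insect first receives the wave as a moving observer: f₁ = f₀ · (v + u)/v = 25.62 × (342 + 11.4)/342 ≈ 26.5 kHz.
The reflection then acts as a moving source: f₂ = f₁ · v/(v − u) ≈ 27.4 kHz.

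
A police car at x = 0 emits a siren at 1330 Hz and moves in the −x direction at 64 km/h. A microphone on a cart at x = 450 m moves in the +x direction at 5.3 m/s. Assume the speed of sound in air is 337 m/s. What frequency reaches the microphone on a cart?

1243 Hz

64 km/h = 17.78 m/s.
The observer lies on the +x side, so the source is heading away from the observer and the observer is heading away from the source.
With source receding and observer receding, f' = f · (v − v_o)/(v + v_s).
f' = 1330 × (337 − 5.3)/(337 + 17.78) = 1330 × 331.7/354.78 ≈ 1243 Hz.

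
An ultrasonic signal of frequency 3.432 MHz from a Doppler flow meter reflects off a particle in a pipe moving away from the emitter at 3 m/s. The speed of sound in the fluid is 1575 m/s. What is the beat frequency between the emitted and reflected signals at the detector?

The particle in a pipe first receives the wave as a moving observer: f₁ = f₀ · (v − u)/v = 3.432 × (1575 − 3)/1575 ≈ 3.42546 MHz.
The reflection then acts as a moving source: f₂ = f₁ · v/(v + u) ≈ 3.41895 MHz.
Equivalently f₂ = f₀ · (v − u)/(v + u).
Beat frequency (with f₀ = 3432000 Hz): |f₂ − f₀| = 2u·f₀/(v + u) = 2 × 3 × 3432000/1578 ≈ 13049 Hz.

13049 Hz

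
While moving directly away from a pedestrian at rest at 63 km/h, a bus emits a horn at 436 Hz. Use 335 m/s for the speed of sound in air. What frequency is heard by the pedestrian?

63 km/h = 17.5 m/s.
Moving source, stationary observer: f' = f · v/(v + v_s) since the source is receding.
f' = 436 × 335/(335 + 17.5) = 436 × 335/352.5 ≈ 414 Hz.

414 Hz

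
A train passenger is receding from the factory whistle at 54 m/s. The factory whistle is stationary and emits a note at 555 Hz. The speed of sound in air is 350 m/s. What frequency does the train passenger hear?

469 Hz

Only the observer moves, away from the source, so f' = f · (v − v_o)/v.
f' = 555 × (350 − 54)/350 = 555 × 296/350 ≈ 469 Hz.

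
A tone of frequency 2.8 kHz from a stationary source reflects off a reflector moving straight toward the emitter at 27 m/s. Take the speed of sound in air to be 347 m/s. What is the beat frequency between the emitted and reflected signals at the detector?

At the reflector (a moving observer), f₁ = f₀ · (v + u)/v = 2.8 × 374/347 ≈ 3.018 kHz.
The reflection then acts as a moving source: f₂ = f₁ · v/(v − u) ≈ 3.272 kHz.
Beat frequency (with f₀ = 2800 Hz): |f₂ − f₀| = 2u·f₀/(v − u) = 2 × 27 × 2800/320 ≈ 472 Hz.

472 Hz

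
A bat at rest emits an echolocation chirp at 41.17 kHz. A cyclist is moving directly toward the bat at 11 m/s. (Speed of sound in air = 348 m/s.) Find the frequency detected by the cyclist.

42.5 kHz

Moving observer, stationary source: f' = f · (v + v_o)/v.
f' = 41.17 × (348 + 11)/348 = 41.17 × 359/348 ≈ 42.5 kHz.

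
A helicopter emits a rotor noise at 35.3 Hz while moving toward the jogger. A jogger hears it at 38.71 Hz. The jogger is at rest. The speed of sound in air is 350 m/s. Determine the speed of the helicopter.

f' = f · v/(v − v_s) ⇒ v_s = v · |1 − f/f'|.
v_s = 350 × |1 − 35.3/38.71| = 350 × 0.08809 ≈ 31 m/s.

31 m/s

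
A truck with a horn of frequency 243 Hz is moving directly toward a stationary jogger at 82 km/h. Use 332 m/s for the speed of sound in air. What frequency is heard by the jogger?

261 Hz

82 km/h = 22.78 m/s.
With the source moving toward a stationary observer, f' = f · v/(v − v_s).
f' = 243 × 332/(332 − 22.78) = 243 × 332/309.2 ≈ 261 Hz.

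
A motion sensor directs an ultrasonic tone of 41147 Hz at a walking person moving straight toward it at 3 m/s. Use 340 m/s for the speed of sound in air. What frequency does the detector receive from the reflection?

41880 Hz

At the walking person (a moving observer), f₁ = f₀ · (v + u)/v = 41147 × 343/340 ≈ 41510 Hz.
On reflection it acts as a source moving toward the stationary detector: f₂ = f₁ · v/(v − u) = 41510 × 340/337 ≈ 41880 Hz.
Equivalently f₂ = f₀ · (v + u)/(v − u).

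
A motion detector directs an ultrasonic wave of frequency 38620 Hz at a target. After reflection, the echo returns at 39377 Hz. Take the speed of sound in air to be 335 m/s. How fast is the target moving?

3.3 m/s

Double Doppler shift off a moving reflector: f₂ = f₀ · (v + u)/(v − u) (u > 0 toward emitter).
Rearranging, u = v · (f₂ − f₀)/(f₂ + f₀) = 335 × 757/77997 ≈ 3.3 m/s.
So the target is moving at 3.3 m/s toward the emitter.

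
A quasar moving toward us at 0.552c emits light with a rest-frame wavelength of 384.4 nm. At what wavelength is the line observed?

Relativistic Doppler for wavelength: λ' = λ₀ · √((1 − β)/(1 + β)).
λ' = 384.4 × √(0.4480/1.5520) = 384.4 × 0.53727 ≈ 206.5 nm.

206.5 nm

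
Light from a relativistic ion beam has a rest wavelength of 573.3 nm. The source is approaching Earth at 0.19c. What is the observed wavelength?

Relativistic Doppler for wavelength: λ' = λ₀ · √((1 − β)/(1 + β)).
λ' = 573.3 × √(0.8100/1.1900) = 573.3 × 0.82503 ≈ 473.0 nm.

473.0 nm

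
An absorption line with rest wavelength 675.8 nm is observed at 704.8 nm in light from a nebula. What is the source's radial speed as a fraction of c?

λ'/λ₀ = 1.0429 > 1 (redshift), so the source is receding.
λ'/λ₀ = √((1 + β)/(1 − β)) for a receding source ⇒ β = (r² − 1)/(r² + 1) with r = λ'/λ₀.
β = (1.0877 − 1)/(1.0877 + 1) ≈ 0.042.

0.042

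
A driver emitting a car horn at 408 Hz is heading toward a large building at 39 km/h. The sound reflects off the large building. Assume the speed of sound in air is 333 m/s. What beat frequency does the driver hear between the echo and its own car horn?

27.4 Hz

39 km/h = 10.83 m/s.
The large building receives the sound from a moving source: f₁ = f₀ · v/(v − v_e) = 408 × 333/322.17 ≈ 421.7 Hz.
On the return leg the driver is a moving observer: f₂ = f₁ · (v + v_e)/v = 421.7 × 343.83/333 ≈ 435.4 Hz.
Equivalently f₂ = f₀ · (v + v_e)/(v − v_e).
Beat against the emitted tone: |f₂ − f₀| = 2v_e·f₀/(v − v_e) = 2 × 10.83 × 408/322.17 ≈ 27.4 Hz.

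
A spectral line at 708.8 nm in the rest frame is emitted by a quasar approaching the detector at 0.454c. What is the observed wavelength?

Relativistic Doppler for wavelength: λ' = λ₀ · √((1 − β)/(1 + β)).
λ' = 708.8 × √(0.5460/1.4540) = 708.8 × 0.61279 ≈ 434.3 nm.

434.3 nm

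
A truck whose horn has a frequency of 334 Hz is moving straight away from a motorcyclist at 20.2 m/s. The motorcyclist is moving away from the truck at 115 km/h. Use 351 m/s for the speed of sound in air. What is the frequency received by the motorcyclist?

287 Hz

115 km/h = 31.94 m/s.
Both move, so f' = f · (v − v_o)/(v + v_s).
f' = 334 × (351 − 31.94)/(351 + 20.2) = 334 × 319.06/371.2 ≈ 287 Hz.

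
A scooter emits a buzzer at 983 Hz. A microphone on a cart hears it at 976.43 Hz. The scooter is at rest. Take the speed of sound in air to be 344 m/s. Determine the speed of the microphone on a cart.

f' < f, so the microphone on a cart is receding.
f' = f · (v − v_o)/v ⇒ v_o = v · |f'/f − 1|.
v_o = 344 × |976.43/983 − 1| = 344 × 0.006684 ≈ 2.30 m/s.

2.30 m/s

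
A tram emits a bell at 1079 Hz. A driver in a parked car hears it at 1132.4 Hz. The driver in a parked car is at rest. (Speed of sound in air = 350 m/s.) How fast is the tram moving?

f' > f, so the tram is approaching.
f' = f · v/(v − v_s) ⇒ v_s = v · |1 − f/f'|.
v_s = 350 × |1 − 1079/1132.4| = 350 × 0.04716 ≈ 16.5 m/s.

16.5 m/s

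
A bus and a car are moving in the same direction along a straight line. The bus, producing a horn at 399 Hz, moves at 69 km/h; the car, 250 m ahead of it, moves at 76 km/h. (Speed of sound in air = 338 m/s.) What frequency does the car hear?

69 km/h = 19.17 m/s; 76 km/h = 21.11 m/s.
The car is ahead, so the bus is moving toward it while the car is moving away from the bus.
Both move, so f' = f · (v − v_o)/(v − v_s).
f' = 399 × (338 − 21.11)/(338 − 19.17) = 399 × 316.89/318.83 ≈ 397 Hz.

397 Hz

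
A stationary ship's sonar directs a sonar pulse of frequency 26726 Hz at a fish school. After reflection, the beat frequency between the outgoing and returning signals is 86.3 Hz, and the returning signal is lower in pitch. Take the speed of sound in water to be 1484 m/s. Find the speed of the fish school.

2.40 m/s

Double Doppler shift off a moving reflector: f₂ = f₀ · (v + u)/(v − u) (u > 0 toward emitter).
Returning signal is lower, so f₂ = f₀ − Δf = 26726 − 86.3 = 26639.7 Hz.
Rearranging, u = v · (f₂ − f₀)/(f₂ + f₀) = 1484 × -86.3/53365.7 ≈ -2.40 m/s.
So the fish school is moving at 2.40 m/s away from the emitter.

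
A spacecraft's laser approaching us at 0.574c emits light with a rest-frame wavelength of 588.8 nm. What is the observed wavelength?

Relativistic Doppler for wavelength: λ' = λ₀ · √((1 − β)/(1 + β)).
λ' = 588.8 × √(0.4260/1.5740) = 588.8 × 0.52024 ≈ 306.3 nm.

306.3 nm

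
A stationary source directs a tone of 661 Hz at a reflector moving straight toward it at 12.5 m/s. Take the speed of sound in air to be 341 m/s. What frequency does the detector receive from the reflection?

711 Hz

At the reflector (a moving observer), f₁ = f₀ · (v + u)/v = 661 × 353.5/341 ≈ 685 Hz.
On reflection it acts as a source moving toward the stationary detector: f₂ = f₁ · v/(v − u) = 685 × 341/328.5 ≈ 711 Hz.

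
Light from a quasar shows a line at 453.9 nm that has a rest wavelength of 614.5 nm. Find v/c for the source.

0.294c

λ'/λ₀ = 0.7386 < 1 (blueshift), so the source is approaching.
λ'/λ₀ = √((1 − β)/(1 + β)) for an approaching source ⇒ β = (1 − r²)/(1 + r²) with r = λ'/λ₀.
β = (1 − 0.5456)/(1 + 0.5456) ≈ 0.294.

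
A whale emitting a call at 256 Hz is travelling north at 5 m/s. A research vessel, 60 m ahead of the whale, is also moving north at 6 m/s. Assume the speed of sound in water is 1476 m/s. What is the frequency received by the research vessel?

256 Hz

The research vessel is ahead, so the whale is moving toward it while the research vessel is moving away from the whale.
General Doppler shift: f' = f · (v − v_o)/(v − v_s).
f' = 256 × (1476 − 6)/(1476 − 5) = 256 × 1470/1471 ≈ 256 Hz.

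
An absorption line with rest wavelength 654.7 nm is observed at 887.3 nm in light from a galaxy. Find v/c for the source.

λ'/λ₀ = 1.3553 > 1 (redshift), so the source is receding.
λ'/λ₀ = √((1 + β)/(1 − β)) for a receding source ⇒ β = (r² − 1)/(r² + 1) with r = λ'/λ₀.
β = (1.8368 − 1)/(1.8368 + 1) ≈ 0.295.

0.295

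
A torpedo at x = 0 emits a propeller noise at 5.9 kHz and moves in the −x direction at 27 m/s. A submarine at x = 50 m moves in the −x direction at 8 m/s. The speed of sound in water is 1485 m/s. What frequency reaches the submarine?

The observer lies on the +x side, so the source is heading away from the observer and the observer is heading toward the source.
General Doppler shift: f' = f · (v + v_o)/(v + v_s).
f' = 5.9 × (1485 + 8)/(1485 + 27) = 5.9 × 1493/1512 ≈ 5.83 kHz.

5.83 kHz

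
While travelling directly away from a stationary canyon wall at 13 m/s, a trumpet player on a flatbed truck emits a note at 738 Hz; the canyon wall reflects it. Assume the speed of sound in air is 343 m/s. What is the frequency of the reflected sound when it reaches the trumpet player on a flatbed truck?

684 Hz

The canyon wall receives the sound from a moving source: f₁ = f₀ · v/(v + v_e) = 738 × 343/356 ≈ 711 Hz.
On the return leg the trumpet player on a flatbed truck is a moving observer: f₂ = f₁ · (v − v_e)/v = 711 × 330/343 ≈ 684 Hz.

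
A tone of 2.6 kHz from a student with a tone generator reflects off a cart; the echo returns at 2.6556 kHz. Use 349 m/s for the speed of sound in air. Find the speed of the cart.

Double Doppler shift off a moving reflector: f₂ = f₀ · (v + u)/(v − u) (u > 0 toward emitter).
Rearranging, u = v · (f₂ − f₀)/(f₂ + f₀) = 349 × 0.0556/5.2556 ≈ 3.7 m/s.
So the cart is moving at 3.7 m/s toward the emitter.

3.7 m/s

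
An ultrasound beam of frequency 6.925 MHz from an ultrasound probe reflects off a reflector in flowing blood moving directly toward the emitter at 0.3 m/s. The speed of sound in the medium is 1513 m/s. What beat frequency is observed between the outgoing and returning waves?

At the reflector in flowing blood (a moving observer), f₁ = f₀ · (v + u)/v = 6.925 × 1513.3/1513 ≈ 6.92637 MHz.
On reflection it acts as a source moving toward the stationary detector: f₂ = f₁ · v/(v − u) = 6.92637 × 1513/1512.7 ≈ 6.92775 MHz.
Beat frequency (with f₀ = 6925000 Hz): |f₂ − f₀| = 2u·f₀/(v − u) = 2 × 0.3 × 6925000/1512.7 ≈ 2747 Hz.

2747 Hz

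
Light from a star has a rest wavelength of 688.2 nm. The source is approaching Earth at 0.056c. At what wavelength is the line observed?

650.7 nm

Relativistic Doppler for wavelength: λ' = λ₀ · √((1 − β)/(1 + β)).
λ' = 688.2 × √(0.9440/1.0560) = 688.2 × 0.94548 ≈ 650.7 nm.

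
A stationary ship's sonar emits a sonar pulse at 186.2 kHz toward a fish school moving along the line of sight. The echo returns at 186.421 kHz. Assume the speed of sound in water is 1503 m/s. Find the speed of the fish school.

Double Doppler shift off a moving reflector: f₂ = f₀ · (v + u)/(v − u) (u > 0 toward emitter).
Rearranging, u = v · (f₂ − f₀)/(f₂ + f₀) = 1503 × 0.221/372.621 ≈ 0.89 m/s.
So the fish school is moving at 0.89 m/s toward the emitter.

0.89 m/s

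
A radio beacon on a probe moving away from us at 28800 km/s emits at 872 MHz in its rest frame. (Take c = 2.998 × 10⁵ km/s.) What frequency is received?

β = v/c = 28800/299800 = 0.0961.
Relativistic Doppler for frequency: f' = f₀ · √((1 − β)/(1 + β)).
f' = 872 × √(0.9039/1.0961) = 872 × 0.90814 ≈ 791.9 MHz.

791.9 MHz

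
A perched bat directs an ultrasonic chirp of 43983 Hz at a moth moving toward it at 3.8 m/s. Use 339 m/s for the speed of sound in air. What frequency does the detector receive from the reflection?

The moth first receives the wave as a moving observer: f₁ = f₀ · (v + u)/v = 43983 × (339 + 3.8)/339 ≈ 44476 Hz.
The reflection then acts as a moving source: f₂ = f₁ · v/(v − u) ≈ 44980 Hz.

44980 Hz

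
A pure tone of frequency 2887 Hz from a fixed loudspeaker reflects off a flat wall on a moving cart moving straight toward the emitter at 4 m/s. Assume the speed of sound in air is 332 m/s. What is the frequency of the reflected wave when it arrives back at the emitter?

The flat wall on a moving cart first receives the wave as a moving observer: f₁ = f₀ · (v + u)/v = 2887 × (332 + 4)/332 ≈ 2922 Hz.
On reflection it acts as a source moving toward the stationary detector: f₂ = f₁ · v/(v − u) = 2922 × 332/328 ≈ 2957 Hz.

2957 Hz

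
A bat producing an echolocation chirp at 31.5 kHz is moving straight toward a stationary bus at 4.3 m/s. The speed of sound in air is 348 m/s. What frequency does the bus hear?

31.9 kHz

Only the source moves, toward the listener, so f' = f · v/(v − v_s).
f' = 31.5 × 348/(348 − 4.3) = 31.5 × 348/343.7 ≈ 31.9 kHz.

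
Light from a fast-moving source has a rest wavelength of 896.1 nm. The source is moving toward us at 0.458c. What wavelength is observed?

Relativistic Doppler for wavelength: λ' = λ₀ · √((1 − β)/(1 + β)).
λ' = 896.1 × √(0.5420/1.4580) = 896.1 × 0.60971 ≈ 546.4 nm.

546.4 nm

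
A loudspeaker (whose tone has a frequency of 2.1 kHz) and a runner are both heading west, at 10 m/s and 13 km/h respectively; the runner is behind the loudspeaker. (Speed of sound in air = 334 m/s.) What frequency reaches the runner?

13 km/h = 3.611 m/s.
The runner is behind, so the loudspeaker is moving away from it while the runner is moving toward the loudspeaker.
General Doppler shift: f' = f · (v + v_o)/(v + v_s).
f' = 2.1 × (334 + 3.611)/(334 + 10) = 2.1 × 337.61/344 ≈ 2.06 kHz.

2.06 kHz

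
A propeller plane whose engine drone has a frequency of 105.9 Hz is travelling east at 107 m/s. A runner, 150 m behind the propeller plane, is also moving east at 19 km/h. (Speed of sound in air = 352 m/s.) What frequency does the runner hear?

82 Hz

19 km/h = 5.278 m/s.
The runner is behind, so the propeller plane is moving away from it while the runner is moving toward the propeller plane.
With source receding and observer approaching, f' = f · (v + v_o)/(v + v_s).
f' = 105.9 × (352 + 5.278)/(352 + 107) = 105.9 × 357.28/459 ≈ 82 Hz.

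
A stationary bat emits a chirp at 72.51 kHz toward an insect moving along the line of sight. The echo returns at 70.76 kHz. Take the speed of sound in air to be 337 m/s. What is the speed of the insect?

Double Doppler shift off a moving reflector: f₂ = f₀ · (v + u)/(v − u) (u > 0 toward emitter).
Rearranging, u = v · (f₂ − f₀)/(f₂ + f₀) = 337 × -1.75/143.27 ≈ -4.1 m/s.
So the insect is moving at 4.1 m/s away from the emitter.

4.1 m/s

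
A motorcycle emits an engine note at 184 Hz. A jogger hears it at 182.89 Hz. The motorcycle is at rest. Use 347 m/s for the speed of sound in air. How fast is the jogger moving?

2.09 m/s

f' < f, so the jogger is receding.
f' = f · (v − v_o)/v ⇒ v_o = v · |f'/f − 1|.
v_o = 347 × |182.89/184 − 1| = 347 × 0.006033 ≈ 2.09 m/s.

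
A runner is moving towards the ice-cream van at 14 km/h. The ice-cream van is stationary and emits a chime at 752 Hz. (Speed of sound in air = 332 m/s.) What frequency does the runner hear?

761 Hz

14 km/h = 3.889 m/s.
Moving observer, stationary source: f' = f · (v + v_o)/v.
f' = 752 × (332 + 3.889)/332 = 752 × 335.89/332 ≈ 761 Hz.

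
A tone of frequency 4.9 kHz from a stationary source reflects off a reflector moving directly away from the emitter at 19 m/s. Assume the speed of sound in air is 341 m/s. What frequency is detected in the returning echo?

4.38 kHz

The reflector first receives the wave as a moving observer: f₁ = f₀ · (v − u)/v = 4.9 × (341 − 19)/341 ≈ 4.63 kHz.
On reflection it acts as a source moving away from the stationary detector: f₂ = f₁ · v/(v + u) = 4.63 × 341/360 ≈ 4.38 kHz.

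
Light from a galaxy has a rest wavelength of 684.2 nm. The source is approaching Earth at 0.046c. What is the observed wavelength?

653.4 nm

Relativistic Doppler for wavelength: λ' = λ₀ · √((1 − β)/(1 + β)).
λ' = 684.2 × √(0.9540/1.0460) = 684.2 × 0.95501 ≈ 653.4 nm.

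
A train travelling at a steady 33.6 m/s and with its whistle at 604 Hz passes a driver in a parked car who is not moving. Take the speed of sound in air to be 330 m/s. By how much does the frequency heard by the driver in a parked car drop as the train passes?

124 Hz

Approaching: f₁ = f · v/(v − v_s) = 604 × 330/296.4 ≈ 672 Hz.
Receding: f₂ = f · v/(v + v_s) = 604 × 330/363.6 ≈ 548 Hz.
Drop: f₁ − f₂ = 2f·v·v_s/(v² − v_s²) = 2 × 604 × 330 × 33.6/(330² − 33.6²) ≈ 124 Hz.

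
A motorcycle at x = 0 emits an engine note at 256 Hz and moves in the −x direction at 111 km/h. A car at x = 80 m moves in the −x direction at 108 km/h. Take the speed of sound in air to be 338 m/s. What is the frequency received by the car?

255 Hz

111 km/h = 30.83 m/s; 108 km/h = 30 m/s.
The observer lies on the +x side, so the source is heading away from the observer and the observer is heading toward the source.
Both move, so f' = f · (v + v_o)/(v + v_s).
f' = 256 × (338 + 30)/(338 + 30.83) = 256 × 368/368.83 ≈ 255 Hz.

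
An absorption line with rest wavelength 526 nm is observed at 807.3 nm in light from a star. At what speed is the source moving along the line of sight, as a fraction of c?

λ'/λ₀ = 1.5348 > 1 (redshift), so the source is receding.
λ'/λ₀ = √((1 + β)/(1 − β)) for a receding source ⇒ β = (r² − 1)/(r² + 1) with r = λ'/λ₀.
β = (2.3556 − 1)/(2.3556 + 1) ≈ 0.404.

0.404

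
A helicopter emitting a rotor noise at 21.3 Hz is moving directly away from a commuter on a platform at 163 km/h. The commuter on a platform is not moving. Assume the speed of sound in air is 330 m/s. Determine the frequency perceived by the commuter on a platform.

163 km/h = 45.28 m/s.
Only the source moves, away from the listener, so f' = f · v/(v + v_s).
f' = 21.3 × 330/(330 + 45.28) = 21.3 × 330/375.3 ≈ 18.7 Hz.

18.7 Hz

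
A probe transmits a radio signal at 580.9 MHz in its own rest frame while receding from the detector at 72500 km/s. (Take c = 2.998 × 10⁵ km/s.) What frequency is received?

β = v/c = 72500/299800 = 0.2418.
Relativistic Doppler for frequency: f' = f₀ · √((1 − β)/(1 + β)).
f' = 580.9 × √(0.7582/1.2418) = 580.9 × 0.78136 ≈ 453.9 MHz.

453.9 MHz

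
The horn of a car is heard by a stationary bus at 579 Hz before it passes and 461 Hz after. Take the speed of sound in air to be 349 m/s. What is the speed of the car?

f₁/f₂ = (v + v_s)/(v − v_s), so v_s = v · (f₁ − f₂)/(f₁ + f₂).
v_s = 349 × (579 − 461)/(579 + 461) = 349 × 118/1040 ≈ 40 m/s.

40 m/s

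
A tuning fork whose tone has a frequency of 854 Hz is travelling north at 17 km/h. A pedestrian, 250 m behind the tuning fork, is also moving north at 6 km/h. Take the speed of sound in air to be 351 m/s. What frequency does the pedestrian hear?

847 Hz

17 km/h = 4.722 m/s; 6 km/h = 1.667 m/s.
The pedestrian is behind, so the tuning fork is moving away from it while the pedestrian is moving toward the tuning fork.
Both move, so f' = f · (v + v_o)/(v + v_s).
f' = 854 × (351 + 1.667)/(351 + 4.722) = 854 × 352.67/355.72 ≈ 847 Hz.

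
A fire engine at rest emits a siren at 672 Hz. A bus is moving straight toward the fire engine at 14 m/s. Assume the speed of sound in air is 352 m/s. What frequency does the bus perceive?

699 Hz

Moving observer, stationary source: f' = f · (v + v_o)/v.
f' = 672 × (352 + 14)/352 = 672 × 366/352 ≈ 699 Hz.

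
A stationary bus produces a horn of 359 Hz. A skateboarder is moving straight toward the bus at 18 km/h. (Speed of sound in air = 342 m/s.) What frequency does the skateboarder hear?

18 km/h = 5 m/s.
Moving observer, stationary source: f' = f · (v + v_o)/v.
f' = 359 × (342 + 5)/342 = 359 × 347/342 ≈ 364 Hz.

364 Hz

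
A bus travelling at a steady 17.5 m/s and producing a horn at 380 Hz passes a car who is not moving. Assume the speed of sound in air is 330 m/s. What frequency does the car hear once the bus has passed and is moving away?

Receding: f₂ = f · v/(v + v_s) = 380 × 330/347.5 ≈ 361 Hz.

361 Hz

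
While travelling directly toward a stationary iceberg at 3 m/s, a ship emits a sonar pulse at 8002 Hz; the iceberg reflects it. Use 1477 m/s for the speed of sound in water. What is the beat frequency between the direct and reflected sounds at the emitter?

The iceberg receives the sound from a moving source: f₁ = f₀ · v/(v − v_e) = 8002 × 1477/1474 ≈ 8018.3 Hz.
On the return leg the ship is a moving observer: f₂ = f₁ · (v + v_e)/v = 8018.3 × 1480/1477 ≈ 8034.6 Hz.
Beat against the emitted tone: |f₂ − f₀| = 2v_e·f₀/(v − v_e) = 2 × 3 × 8002/1474 ≈ 32.6 Hz.

32.6 Hz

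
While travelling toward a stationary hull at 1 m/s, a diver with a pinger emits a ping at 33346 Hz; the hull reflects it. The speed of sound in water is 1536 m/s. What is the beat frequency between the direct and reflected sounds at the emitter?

The hull receives the sound from a moving source: f₁ = f₀ · v/(v − v_e) = 33346 × 1536/1535 ≈ 33367.7 Hz.
On the return leg the diver with a pinger is a moving observer: f₂ = f₁ · (v + v_e)/v = 33367.7 × 1537/1536 ≈ 33389.4 Hz.
Beat against the emitted tone: |f₂ − f₀| = 2v_e·f₀/(v − v_e) = 2 × 1 × 33346/1535 ≈ 43.4 Hz.

43.4 Hz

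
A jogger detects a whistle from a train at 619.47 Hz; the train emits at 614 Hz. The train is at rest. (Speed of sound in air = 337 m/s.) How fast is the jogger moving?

f' > f, so the jogger is approaching.
f' = f · (v + v_o)/v ⇒ v_o = v · |f'/f − 1|.
v_o = 337 × |619.47/614 − 1| = 337 × 0.008909 ≈ 3.0 m/s.

3.0 m/s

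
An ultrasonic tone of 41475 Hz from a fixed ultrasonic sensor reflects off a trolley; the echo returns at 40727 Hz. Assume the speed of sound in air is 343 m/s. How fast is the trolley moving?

Double Doppler shift off a moving reflector: f₂ = f₀ · (v + u)/(v − u) (u > 0 toward emitter).
Rearranging, u = v · (f₂ − f₀)/(f₂ + f₀) = 343 × -748/82202 ≈ -3.1 m/s.
So the trolley is moving at 3.1 m/s away from the emitter.

3.1 m/s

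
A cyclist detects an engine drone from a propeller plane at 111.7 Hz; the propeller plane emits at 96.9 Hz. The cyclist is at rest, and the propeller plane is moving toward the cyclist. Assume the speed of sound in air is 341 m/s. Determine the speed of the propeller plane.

45 m/s

f' = f · v/(v − v_s) ⇒ v_s = v · |1 − f/f'|.
v_s = 341 × |1 − 96.9/111.7| = 341 × 0.1325 ≈ 45 m/s.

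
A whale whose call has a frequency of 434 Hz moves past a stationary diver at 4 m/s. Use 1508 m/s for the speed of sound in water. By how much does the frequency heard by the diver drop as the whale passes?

2.30 Hz

Approaching: f₁ = f · v/(v − v_s) = 434 × 1508/1504 ≈ 435.15 Hz.
Receding: f₂ = f · v/(v + v_s) = 434 × 1508/1512 ≈ 432.85 Hz.
Drop: f₁ − f₂ = 2f·v·v_s/(v² − v_s²) = 2 × 434 × 1508 × 4/(1508² − 4²) ≈ 2.30 Hz.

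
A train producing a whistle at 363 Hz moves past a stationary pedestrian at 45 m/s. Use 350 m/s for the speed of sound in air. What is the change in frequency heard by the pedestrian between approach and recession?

Approaching: f₁ = f · v/(v − v_s) = 363 × 350/305 ≈ 416.6 Hz.
Receding: f₂ = f · v/(v + v_s) = 363 × 350/395 ≈ 321.6 Hz.
Drop: f₁ − f₂ = 2f·v·v_s/(v² − v_s²) = 2 × 363 × 350 × 45/(350² − 45²) ≈ 94.9 Hz.

94.9 Hz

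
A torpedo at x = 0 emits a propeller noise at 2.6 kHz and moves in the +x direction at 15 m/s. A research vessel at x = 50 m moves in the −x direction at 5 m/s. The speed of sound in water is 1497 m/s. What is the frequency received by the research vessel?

The observer lies on the +x side, so the source is heading toward the observer and the observer is heading toward the source.
With source approaching and observer approaching, f' = f · (v + v_o)/(v − v_s).
f' = 2.6 × (1497 + 5)/(1497 − 15) = 2.6 × 1502/1482 ≈ 2.64 kHz.

2.64 kHz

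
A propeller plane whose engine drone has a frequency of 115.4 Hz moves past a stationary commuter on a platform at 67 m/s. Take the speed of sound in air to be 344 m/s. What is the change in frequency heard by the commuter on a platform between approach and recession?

Approaching: f₁ = f · v/(v − v_s) = 115.4 × 344/277 ≈ 143.3 Hz.
Receding: f₂ = f · v/(v + v_s) = 115.4 × 344/411 ≈ 96.6 Hz.
Drop: f₁ − f₂ = 2f·v·v_s/(v² − v_s²) = 2 × 115.4 × 344 × 67/(344² − 67²) ≈ 46.7 Hz.

46.7 Hz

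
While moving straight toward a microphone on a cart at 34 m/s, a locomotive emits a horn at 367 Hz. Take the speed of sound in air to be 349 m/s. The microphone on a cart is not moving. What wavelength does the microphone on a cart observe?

Only the source moves, toward the listener, so f' = f · v/(v − v_s).
f' = 367 × 349/(349 − 34) ≈ 407 Hz.
λ' = v/f' = 349/406.613 ≈ 85.8 cm.

85.8 cm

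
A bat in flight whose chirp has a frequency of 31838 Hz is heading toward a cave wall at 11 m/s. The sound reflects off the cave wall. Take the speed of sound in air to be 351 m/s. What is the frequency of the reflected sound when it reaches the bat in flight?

33898 Hz

The cave wall receives the sound from a moving source: f₁ = f₀ · v/(v − v_e) = 31838 × 351/340 ≈ 32868 Hz.
On the return leg the bat in flight is a moving observer: f₂ = f₁ · (v + v_e)/v = 32868 × 362/351 ≈ 33898 Hz.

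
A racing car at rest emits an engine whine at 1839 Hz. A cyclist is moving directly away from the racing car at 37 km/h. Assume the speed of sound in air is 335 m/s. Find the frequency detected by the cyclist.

37 km/h = 10.28 m/s.
Moving observer, stationary source: f' = f · (v − v_o)/v.
f' = 1839 × (335 − 10.28)/335 = 1839 × 324.72/335 ≈ 1783 Hz.

1783 Hz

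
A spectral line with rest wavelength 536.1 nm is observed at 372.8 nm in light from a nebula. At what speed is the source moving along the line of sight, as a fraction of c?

0.348c

λ'/λ₀ = 0.6954 < 1 (blueshift), so the source is approaching.
λ'/λ₀ = √((1 − β)/(1 + β)) for an approaching source ⇒ β = (1 − r²)/(1 + r²) with r = λ'/λ₀.
β = (1 − 0.4836)/(1 + 0.4836) ≈ 0.348.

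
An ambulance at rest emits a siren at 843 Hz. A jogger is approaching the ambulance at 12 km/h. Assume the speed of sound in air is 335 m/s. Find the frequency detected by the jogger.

851 Hz

12 km/h = 3.333 m/s.
Moving observer, stationary source: f' = f · (v + v_o)/v.
f' = 843 × (335 + 3.333)/335 = 843 × 338.33/335 ≈ 851 Hz.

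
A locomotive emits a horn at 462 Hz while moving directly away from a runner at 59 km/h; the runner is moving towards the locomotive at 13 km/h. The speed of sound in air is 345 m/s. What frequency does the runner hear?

446 Hz

59 km/h = 16.39 m/s; 13 km/h = 3.611 m/s.
General Doppler shift: f' = f · (v + v_o)/(v + v_s).
f' = 462 × (345 + 3.611)/(345 + 16.39) = 462 × 348.61/361.39 ≈ 446 Hz.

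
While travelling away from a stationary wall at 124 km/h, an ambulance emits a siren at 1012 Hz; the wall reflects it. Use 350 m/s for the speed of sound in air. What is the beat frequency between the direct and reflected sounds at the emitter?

124 km/h = 34.44 m/s.
The wall receives the sound from a moving source: f₁ = f₀ · v/(v + v_e) = 1012 × 350/384.44 ≈ 921.3 Hz.
On the return leg the ambulance is a moving observer: f₂ = f₁ · (v − v_e)/v = 921.3 × 315.56/350 ≈ 830.7 Hz.
Equivalently f₂ = f₀ · (v − v_e)/(v + v_e).
Beat against the emitted tone: |f₂ − f₀| = 2v_e·f₀/(v + v_e) = 2 × 34.44 × 1012/384.44 ≈ 181 Hz.

181 Hz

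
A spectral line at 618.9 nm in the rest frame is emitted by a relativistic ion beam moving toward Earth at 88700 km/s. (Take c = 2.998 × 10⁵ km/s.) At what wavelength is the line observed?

456.2 nm

β = v/c = 88700/299800 = 0.2959.
Relativistic Doppler for wavelength: λ' = λ₀ · √((1 − β)/(1 + β)).
λ' = 618.9 × √(0.7041/1.2959) = 618.9 × 0.73714 ≈ 456.2 nm.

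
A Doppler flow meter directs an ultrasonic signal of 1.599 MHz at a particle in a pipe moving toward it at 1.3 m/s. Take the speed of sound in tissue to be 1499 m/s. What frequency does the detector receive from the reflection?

1.6018 MHz

The particle in a pipe first receives the wave as a moving observer: f₁ = f₀ · (v + u)/v = 1.599 × (1499 + 1.3)/1499 ≈ 1.6004 MHz.
The reflection then acts as a moving source: f₂ = f₁ · v/(v − u) ≈ 1.6018 MHz.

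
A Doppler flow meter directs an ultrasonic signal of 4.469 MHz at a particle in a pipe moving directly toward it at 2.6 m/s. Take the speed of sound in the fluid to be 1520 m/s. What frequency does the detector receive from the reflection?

At the particle in a pipe (a moving observer), f₁ = f₀ · (v + u)/v = 4.469 × 1522.6/1520 ≈ 4.477 MHz.
The reflection then acts as a moving source: f₂ = f₁ · v/(v − u) ≈ 4.484 MHz.

4.484 MHz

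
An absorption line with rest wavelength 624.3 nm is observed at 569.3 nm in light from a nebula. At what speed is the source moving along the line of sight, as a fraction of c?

0.092

λ'/λ₀ = 0.9119 < 1 (blueshift), so the source is approaching.
λ'/λ₀ = √((1 − β)/(1 + β)) for an approaching source ⇒ β = (1 − r²)/(1 + r²) with r = λ'/λ₀.
β = (1 − 0.8316)/(1 + 0.8316) ≈ 0.092.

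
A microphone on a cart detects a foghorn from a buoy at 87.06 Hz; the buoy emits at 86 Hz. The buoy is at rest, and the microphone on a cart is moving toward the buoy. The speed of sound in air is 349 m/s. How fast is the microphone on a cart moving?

4.3 m/s

f' = f · (v + v_o)/v ⇒ v_o = v · |f'/f − 1|.
v_o = 349 × |87.06/86 − 1| = 349 × 0.01233 ≈ 4.3 m/s.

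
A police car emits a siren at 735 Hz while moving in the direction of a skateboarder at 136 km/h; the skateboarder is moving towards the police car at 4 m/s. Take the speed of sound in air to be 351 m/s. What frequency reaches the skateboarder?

136 km/h = 37.78 m/s.
With source approaching and observer approaching, f' = f · (v + v_o)/(v − v_s).
f' = 735 × (351 + 4)/(351 − 37.78) = 735 × 355/313.22 ≈ 833 Hz.

833 Hz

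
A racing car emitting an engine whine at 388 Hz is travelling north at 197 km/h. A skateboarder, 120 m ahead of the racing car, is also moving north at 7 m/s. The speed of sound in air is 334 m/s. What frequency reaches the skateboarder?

197 km/h = 54.72 m/s.
The skateboarder is ahead, so the racing car is moving toward it while the skateboarder is moving away from the racing car.
With source approaching and observer receding, f' = f · (v − v_o)/(v − v_s).
f' = 388 × (334 − 7)/(334 − 54.72) = 388 × 327/279.28 ≈ 454 Hz.

454 Hz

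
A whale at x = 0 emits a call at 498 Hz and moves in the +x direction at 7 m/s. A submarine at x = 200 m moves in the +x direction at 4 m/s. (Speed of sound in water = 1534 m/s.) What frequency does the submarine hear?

499 Hz

The observer lies on the +x side, so the source is heading toward the observer and the observer is heading away from the source.
General Doppler shift: f' = f · (v − v_o)/(v − v_s).
f' = 498 × (1534 − 4)/(1534 − 7) = 498 × 1530/1527 ≈ 499 Hz.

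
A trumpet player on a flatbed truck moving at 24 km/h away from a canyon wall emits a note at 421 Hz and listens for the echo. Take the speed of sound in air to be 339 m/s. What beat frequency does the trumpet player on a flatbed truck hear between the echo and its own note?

16.2 Hz

24 km/h = 6.667 m/s.
The canyon wall receives the sound from a moving source: f₁ = f₀ · v/(v + v_e) = 421 × 339/345.67 ≈ 412.88 Hz.
On the return leg the trumpet player on a flatbed truck is a moving observer: f₂ = f₁ · (v − v_e)/v = 412.88 × 332.33/339 ≈ 404.76 Hz.
Beat against the emitted tone: |f₂ − f₀| = 2v_e·f₀/(v + v_e) = 2 × 6.667 × 421/345.67 ≈ 16.2 Hz.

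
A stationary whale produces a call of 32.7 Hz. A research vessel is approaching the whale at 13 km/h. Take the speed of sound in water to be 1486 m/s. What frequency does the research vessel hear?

32.8 Hz

13 km/h = 3.611 m/s.
Only the observer moves, toward the source, so f' = f · (v + v_o)/v.
f' = 32.7 × (1486 + 3.611)/1486 = 32.7 × 1489.6/1486 ≈ 32.8 Hz.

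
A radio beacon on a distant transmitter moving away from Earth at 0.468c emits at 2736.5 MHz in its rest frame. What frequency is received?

1647.4 MHz

Relativistic Doppler for frequency: f' = f₀ · √((1 − β)/(1 + β)).
f' = 2736.5 × √(0.5320/1.4680) = 2736.5 × 0.60199 ≈ 1647.4 MHz.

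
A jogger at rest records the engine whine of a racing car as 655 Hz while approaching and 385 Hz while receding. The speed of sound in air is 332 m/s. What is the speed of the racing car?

f₁/f₂ = (v + v_s)/(v − v_s), so v_s = v · (f₁ − f₂)/(f₁ + f₂).
v_s = 332 × (655 − 385)/(655 + 385) = 332 × 270/1040 ≈ 86 m/s.

86 m/s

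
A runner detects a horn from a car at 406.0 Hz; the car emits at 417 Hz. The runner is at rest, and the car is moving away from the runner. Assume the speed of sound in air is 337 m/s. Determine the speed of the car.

9.1 m/s

f' = f · v/(v + v_s) ⇒ v_s = v · |1 − f/f'|.
v_s = 337 × |1 − 417/406.0| = 337 × 0.02709 ≈ 9.1 m/s.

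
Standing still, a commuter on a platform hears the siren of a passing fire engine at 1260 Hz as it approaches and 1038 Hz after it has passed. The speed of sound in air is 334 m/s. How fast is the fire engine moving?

f₁/f₂ = (v + v_s)/(v − v_s), so v_s = v · (f₁ − f₂)/(f₁ + f₂).
v_s = 334 × (1260 − 1038)/(1260 + 1038) = 334 × 222/2298 ≈ 32 m/s.

32 m/s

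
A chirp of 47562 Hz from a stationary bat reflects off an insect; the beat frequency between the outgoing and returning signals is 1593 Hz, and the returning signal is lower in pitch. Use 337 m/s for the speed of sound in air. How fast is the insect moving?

Double Doppler shift off a moving reflector: f₂ = f₀ · (v + u)/(v − u) (u > 0 toward emitter).
Returning signal is lower, so f₂ = f₀ − Δf = 47562 − 1593 = 45969 Hz.
Rearranging, u = v · (f₂ − f₀)/(f₂ + f₀) = 337 × -1593/93531 ≈ -5.7 m/s.
So the insect is moving at 5.7 m/s away from the emitter.

5.7 m/s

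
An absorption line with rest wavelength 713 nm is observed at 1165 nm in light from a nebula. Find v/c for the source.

λ'/λ₀ = 1.6339 > 1 (redshift), so the source is receding.
λ'/λ₀ = √((1 + β)/(1 − β)) for a receding source ⇒ β = (r² − 1)/(r² + 1) with r = λ'/λ₀.
β = (2.6698 − 1)/(2.6698 + 1) ≈ 0.455.

0.455c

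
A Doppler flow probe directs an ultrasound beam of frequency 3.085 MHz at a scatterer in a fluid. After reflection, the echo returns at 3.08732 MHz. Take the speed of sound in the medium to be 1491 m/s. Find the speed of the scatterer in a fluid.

0.56 m/s

Double Doppler shift off a moving reflector: f₂ = f₀ · (v + u)/(v − u) (u > 0 toward emitter).
Rearranging, u = v · (f₂ − f₀)/(f₂ + f₀) = 1491 × 0.00232/6.17232 ≈ 0.56 m/s.
So the scatterer in a fluid is moving at 0.56 m/s toward the emitter.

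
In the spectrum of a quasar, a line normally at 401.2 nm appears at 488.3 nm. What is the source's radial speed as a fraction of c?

0.194c

λ'/λ₀ = 1.2171 > 1 (redshift), so the source is receding.
λ'/λ₀ = √((1 + β)/(1 − β)) for a receding source ⇒ β = (r² − 1)/(r² + 1) with r = λ'/λ₀.
β = (1.4813 − 1)/(1.4813 + 1) ≈ 0.194.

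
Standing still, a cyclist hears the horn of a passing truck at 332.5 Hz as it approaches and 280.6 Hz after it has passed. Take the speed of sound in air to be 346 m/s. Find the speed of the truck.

f₁/f₂ = (v + v_s)/(v − v_s), so v_s = v · (f₁ − f₂)/(f₁ + f₂).
v_s = 346 × (332.5 − 280.6)/(332.5 + 280.6) = 346 × 51.9/613.1 ≈ 29 m/s.

29 m/s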